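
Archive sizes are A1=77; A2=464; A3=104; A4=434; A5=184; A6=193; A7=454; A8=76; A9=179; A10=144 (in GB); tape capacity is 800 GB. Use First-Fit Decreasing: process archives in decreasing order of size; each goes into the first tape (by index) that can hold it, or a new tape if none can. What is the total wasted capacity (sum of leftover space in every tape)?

91

Sorted descending: 464, 454, 434, 193, 184, 179, 144, 104, 77, 76.
tape 1: place 464 GB, 336 GB left
tape 2: place 454 GB, 346 GB left
tape 3: place 434 GB, 366 GB left
tape 1: place 193 GB, 143 GB left
tape 2: place 184 GB, 162 GB left
tape 3: place 179 GB, 187 GB left
tape 2: place 144 GB, 18 GB left
tape 1: place 104 GB, 39 GB left
tape 3: place 77 GB, 110 GB left
tape 3: place 76 GB, 34 GB left
3 tapes × 800 GB = 2400 GB; used 2309 GB; unused 91 GB.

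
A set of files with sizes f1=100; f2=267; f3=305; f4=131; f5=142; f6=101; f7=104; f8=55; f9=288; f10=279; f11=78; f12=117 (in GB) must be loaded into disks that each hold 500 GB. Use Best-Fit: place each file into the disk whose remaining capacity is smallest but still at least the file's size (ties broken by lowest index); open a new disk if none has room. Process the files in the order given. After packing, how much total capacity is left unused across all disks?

disk 1: place f1 (100 GB), 400 GB left
disk 1: place f2 (267 GB), 133 GB left
disk 2: place f3 (305 GB), 195 GB left
disk 1: place f4 (131 GB), 2 GB left
disk 2: place f5 (142 GB), 53 GB left
disk 3: place f6 (101 GB), 399 GB left
disk 3: place f7 (104 GB), 295 GB left
disk 3: place f8 (55 GB), 240 GB left
disk 4: place f9 (288 GB), 212 GB left
disk 5: place f10 (279 GB), 221 GB left
disk 4: place f11 (78 GB), 134 GB left
disk 4: place f12 (117 GB), 17 GB left
5 disks × 500 GB = 2500 GB; used 1967 GB; unused 533 GB.

533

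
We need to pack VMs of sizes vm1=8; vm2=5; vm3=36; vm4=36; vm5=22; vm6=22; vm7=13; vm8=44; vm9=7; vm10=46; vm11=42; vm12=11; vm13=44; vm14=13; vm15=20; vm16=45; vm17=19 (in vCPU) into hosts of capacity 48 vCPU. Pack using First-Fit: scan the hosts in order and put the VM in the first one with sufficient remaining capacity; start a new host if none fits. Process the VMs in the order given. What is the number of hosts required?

host 1: place vm1 (8 vCPU), 40 vCPU left
host 1: place vm2 (5 vCPU), 35 vCPU left
host 2: place vm3 (36 vCPU), 12 vCPU left
host 3: place vm4 (36 vCPU), 12 vCPU left
host 1: place vm5 (22 vCPU), 13 vCPU left
host 4: place vm6 (22 vCPU), 26 vCPU left
host 1: place vm7 (13 vCPU), 0 vCPU left
host 5: place vm8 (44 vCPU), 4 vCPU left
host 2: place vm9 (7 vCPU), 5 vCPU left
host 6: place vm10 (46 vCPU), 2 vCPU left
host 7: place vm11 (42 vCPU), 6 vCPU left
host 3: place vm12 (11 vCPU), 1 vCPU left
host 8: place vm13 (44 vCPU), 4 vCPU left
host 4: place vm14 (13 vCPU), 13 vCPU left
host 9: place vm15 (20 vCPU), 28 vCPU left
host 10: place vm16 (45 vCPU), 3 vCPU left
host 9: place vm17 (19 vCPU), 9 vCPU left
Final hosts: [8,5,22,13] [36,7] [36,11] [22,13] [44] [46] [42] [44] [20,19] [45].

10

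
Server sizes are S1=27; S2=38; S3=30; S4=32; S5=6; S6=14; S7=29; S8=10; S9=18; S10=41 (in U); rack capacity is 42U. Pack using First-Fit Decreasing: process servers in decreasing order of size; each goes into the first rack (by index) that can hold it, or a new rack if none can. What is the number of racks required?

Sorted descending: 41, 38, 32, 30, 29, 27, 18, 14, 10, 6.
rack 1: place 41U, 1U left
rack 2: place 38U, 4U left
rack 3: place 32U, 10U left
rack 4: place 30U, 12U left
rack 5: place 29U, 13U left
rack 6: place 27U, 15U left
rack 7: place 18U, 24U left
rack 6: place 14U, 1U left
rack 3: place 10U, 0U left
rack 4: place 6U, 6U left

7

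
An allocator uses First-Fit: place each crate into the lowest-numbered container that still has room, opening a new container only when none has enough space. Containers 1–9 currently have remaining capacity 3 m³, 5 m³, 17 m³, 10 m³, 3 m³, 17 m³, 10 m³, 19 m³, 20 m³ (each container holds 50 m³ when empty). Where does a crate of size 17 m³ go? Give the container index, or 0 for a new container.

Containers with room: container 3 (17 m³), container 6 (17 m³), container 8 (19 m³), container 9 (20 m³).
The first with room is container 3.

3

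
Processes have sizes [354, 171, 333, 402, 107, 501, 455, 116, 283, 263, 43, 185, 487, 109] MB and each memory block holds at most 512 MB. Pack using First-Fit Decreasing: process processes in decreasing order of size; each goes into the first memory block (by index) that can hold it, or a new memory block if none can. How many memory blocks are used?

8

Sorted descending: 501, 487, 455, 402, 354, 333, 283, 263, 185, 171, 116, 109, 107, 43.
memory block 1: place 501 MB, 11 MB left
memory block 2: place 487 MB, 25 MB left
memory block 3: place 455 MB, 57 MB left
memory block 4: place 402 MB, 110 MB left
memory block 5: place 354 MB, 158 MB left
memory block 6: place 333 MB, 179 MB left
memory block 7: place 283 MB, 229 MB left
memory block 8: place 263 MB, 249 MB left
memory block 7: place 185 MB, 44 MB left
memory block 6: place 171 MB, 8 MB left
memory block 5: place 116 MB, 42 MB left
memory block 4: place 109 MB, 1 MB left
memory block 8: place 107 MB, 142 MB left
memory block 3: place 43 MB, 14 MB left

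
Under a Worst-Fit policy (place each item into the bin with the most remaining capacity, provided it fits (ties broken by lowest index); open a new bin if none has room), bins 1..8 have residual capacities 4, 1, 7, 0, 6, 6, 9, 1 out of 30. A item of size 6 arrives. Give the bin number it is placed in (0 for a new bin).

Bins with room: bin 3 (7), bin 5 (6), bin 6 (6), bin 7 (9).
Most room is bin 7 with 9 free.

7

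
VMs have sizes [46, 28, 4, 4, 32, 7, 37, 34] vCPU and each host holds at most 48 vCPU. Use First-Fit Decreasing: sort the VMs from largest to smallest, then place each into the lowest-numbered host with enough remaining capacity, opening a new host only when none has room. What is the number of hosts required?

5

Sorted descending: 46, 37, 34, 32, 28, 7, 4, 4.
Put 46 vCPU in host 1; 2 vCPU remain.
Put 37 vCPU in host 2; 11 vCPU remain.
Put 34 vCPU in host 3; 14 vCPU remain.
Put 32 vCPU in host 4; 16 vCPU remain.
Put 28 vCPU in host 5; 20 vCPU remain.
Put 7 vCPU in host 2; 4 vCPU remain.
Put 4 vCPU in host 2; 0 vCPU remain.
Put 4 vCPU in host 3; 10 vCPU remain.
Final hosts: [46] [37,7,4] [34,4] [32] [28].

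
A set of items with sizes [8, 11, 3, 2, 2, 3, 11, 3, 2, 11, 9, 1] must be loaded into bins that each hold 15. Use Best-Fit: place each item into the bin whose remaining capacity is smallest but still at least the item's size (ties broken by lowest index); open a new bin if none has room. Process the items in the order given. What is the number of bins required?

8 → bin 1 (remaining 7)
11 → bin 2 (remaining 4)
3 → bin 2 (remaining 1)
2 → bin 1 (remaining 5)
2 → bin 1 (remaining 3)
3 → bin 1 (remaining 0)
11 → bin 3 (remaining 4)
3 → bin 3 (remaining 1)
2 → bin 4 (remaining 13)
11 → bin 4 (remaining 2)
9 → bin 5 (remaining 6)
1 → bin 2 (remaining 0)
Final bins: [8,2,2,3] [11,3,1] [11,3] [2,11] [9].

5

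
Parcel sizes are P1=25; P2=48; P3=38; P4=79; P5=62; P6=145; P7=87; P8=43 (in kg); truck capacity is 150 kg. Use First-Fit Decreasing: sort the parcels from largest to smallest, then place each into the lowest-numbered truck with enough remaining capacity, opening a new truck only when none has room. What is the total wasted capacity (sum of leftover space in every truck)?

Sorted descending: 145, 87, 79, 62, 48, 43, 38, 25.
truck 1: place 145 kg, 5 kg left
truck 2: place 87 kg, 63 kg left
truck 3: place 79 kg, 71 kg left
truck 2: place 62 kg, 1 kg left
truck 3: place 48 kg, 23 kg left
truck 4: place 43 kg, 107 kg left
truck 4: place 38 kg, 69 kg left
truck 4: place 25 kg, 44 kg left
4 trucks × 150 kg = 600 kg; used 527 kg; unused 73 kg.

73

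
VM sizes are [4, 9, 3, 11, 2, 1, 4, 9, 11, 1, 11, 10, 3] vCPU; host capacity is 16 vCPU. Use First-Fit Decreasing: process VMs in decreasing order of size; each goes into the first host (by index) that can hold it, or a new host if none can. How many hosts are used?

Sorted descending: 11, 11, 11, 10, 9, 9, 4, 4, 3, 3, 2, 1, 1.
11 vCPU → host 1 (remaining 5 vCPU)
11 vCPU → host 2 (remaining 5 vCPU)
11 vCPU → host 3 (remaining 5 vCPU)
10 vCPU → host 4 (remaining 6 vCPU)
9 vCPU → host 5 (remaining 7 vCPU)
9 vCPU → host 6 (remaining 7 vCPU)
4 vCPU → host 1 (remaining 1 vCPU)
4 vCPU → host 2 (remaining 1 vCPU)
3 vCPU → host 3 (remaining 2 vCPU)
3 vCPU → host 4 (remaining 3 vCPU)
2 vCPU → host 3 (remaining 0 vCPU)
1 vCPU → host 1 (remaining 0 vCPU)
1 vCPU → host 2 (remaining 0 vCPU)
Final hosts: [11,4,1] [11,4,1] [11,3,2] [10,3] [9] [9].

6 hosts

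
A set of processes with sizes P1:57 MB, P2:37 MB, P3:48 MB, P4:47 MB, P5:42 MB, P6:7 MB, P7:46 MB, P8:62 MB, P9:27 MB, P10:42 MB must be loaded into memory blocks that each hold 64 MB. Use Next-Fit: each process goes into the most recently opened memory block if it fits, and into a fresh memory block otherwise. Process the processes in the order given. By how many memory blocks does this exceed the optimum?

1

Next-Fit: [57] [37] [48] [47] [42,7] [46] [62] [27] [42] → 9 memory blocks.
8 processes exceed 32 MB (half the capacity), and no two of those can share a memory block, so at least 8 memory blocks are needed.
An optimal packing achieves that bound: [62] [57,7] [48] [47] [46] [42] [42] [37,27] → 8 memory blocks.
Excess: 9 − 8 = 1.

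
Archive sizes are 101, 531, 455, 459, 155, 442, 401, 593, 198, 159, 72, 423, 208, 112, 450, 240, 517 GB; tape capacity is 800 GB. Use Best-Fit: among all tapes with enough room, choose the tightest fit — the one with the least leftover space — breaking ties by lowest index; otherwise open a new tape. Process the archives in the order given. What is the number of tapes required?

9 tapes

Put 101 GB in tape 1; 699 GB remain.
Put 531 GB in tape 1; 168 GB remain.
Put 455 GB in tape 2; 345 GB remain.
Put 459 GB in tape 3; 341 GB remain.
Put 155 GB in tape 1; 13 GB remain.
Put 442 GB in tape 4; 358 GB remain.
Put 401 GB in tape 5; 399 GB remain.
Put 593 GB in tape 6; 207 GB remain.
Put 198 GB in tape 6; 9 GB remain.
Put 159 GB in tape 3; 182 GB remain.
Put 72 GB in tape 3; 110 GB remain.
Put 423 GB in tape 7; 377 GB remain.
Put 208 GB in tape 2; 137 GB remain.
Put 112 GB in tape 2; 25 GB remain.
Put 450 GB in tape 8; 350 GB remain.
Put 240 GB in tape 8; 110 GB remain.
Put 517 GB in tape 9; 283 GB remain.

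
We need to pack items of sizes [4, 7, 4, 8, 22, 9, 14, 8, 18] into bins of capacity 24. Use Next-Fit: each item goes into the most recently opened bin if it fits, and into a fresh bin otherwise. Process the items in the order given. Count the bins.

4 → bin 1 (remaining 20)
7 → bin 1 (remaining 13)
4 → bin 1 (remaining 9)
8 → bin 1 (remaining 1)
22 → bin 2 (remaining 2)
9 → bin 3 (remaining 15)
14 → bin 3 (remaining 1)
8 → bin 4 (remaining 16)
18 → bin 5 (remaining 6)

5 bins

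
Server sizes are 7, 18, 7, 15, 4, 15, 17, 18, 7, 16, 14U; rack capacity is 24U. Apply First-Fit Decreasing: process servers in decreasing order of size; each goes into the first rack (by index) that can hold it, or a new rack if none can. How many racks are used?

7 racks

Sorted descending: 18, 18, 17, 16, 15, 15, 14, 7, 7, 7, 4.
rack 1: place 18U, 6U left
rack 2: place 18U, 6U left
rack 3: place 17U, 7U left
rack 4: place 16U, 8U left
rack 5: place 15U, 9U left
rack 6: place 15U, 9U left
rack 7: place 14U, 10U left
rack 3: place 7U, 0U left
rack 4: place 7U, 1U left
rack 5: place 7U, 2U left
rack 1: place 4U, 2U left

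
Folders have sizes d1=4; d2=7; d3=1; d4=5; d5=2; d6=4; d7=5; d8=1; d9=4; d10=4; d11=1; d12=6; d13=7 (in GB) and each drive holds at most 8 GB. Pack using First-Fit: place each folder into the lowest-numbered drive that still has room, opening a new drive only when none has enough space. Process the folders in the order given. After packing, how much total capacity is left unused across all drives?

13

Put d1 (4 GB) in drive 1; 4 GB remain.
Put d2 (7 GB) in drive 2; 1 GB remain.
Put d3 (1 GB) in drive 1; 3 GB remain.
Put d4 (5 GB) in drive 3; 3 GB remain.
Put d5 (2 GB) in drive 1; 1 GB remain.
Put d6 (4 GB) in drive 4; 4 GB remain.
Put d7 (5 GB) in drive 5; 3 GB remain.
Put d8 (1 GB) in drive 1; 0 GB remain.
Put d9 (4 GB) in drive 4; 0 GB remain.
Put d10 (4 GB) in drive 6; 4 GB remain.
Put d11 (1 GB) in drive 2; 0 GB remain.
Put d12 (6 GB) in drive 7; 2 GB remain.
Put d13 (7 GB) in drive 8; 1 GB remain.
8 drives × 8 GB = 64 GB; used 51 GB; unused 13 GB.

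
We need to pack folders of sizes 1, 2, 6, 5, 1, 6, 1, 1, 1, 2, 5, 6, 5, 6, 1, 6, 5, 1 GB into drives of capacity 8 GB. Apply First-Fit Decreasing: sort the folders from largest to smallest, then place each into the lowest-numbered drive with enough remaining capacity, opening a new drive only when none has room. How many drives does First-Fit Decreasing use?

Sorted descending: 6, 6, 6, 6, 6, 5, 5, 5, 5, 2, 2, 1, 1, 1, 1, 1, 1, 1.
6 GB → drive 1 (remaining 2 GB)
6 GB → drive 2 (remaining 2 GB)
6 GB → drive 3 (remaining 2 GB)
6 GB → drive 4 (remaining 2 GB)
6 GB → drive 5 (remaining 2 GB)
5 GB → drive 6 (remaining 3 GB)
5 GB → drive 7 (remaining 3 GB)
5 GB → drive 8 (remaining 3 GB)
5 GB → drive 9 (remaining 3 GB)
2 GB → drive 1 (remaining 0 GB)
2 GB → drive 2 (remaining 0 GB)
1 GB → drive 3 (remaining 1 GB)
1 GB → drive 3 (remaining 0 GB)
1 GB → drive 4 (remaining 1 GB)
1 GB → drive 4 (remaining 0 GB)
1 GB → drive 5 (remaining 1 GB)
1 GB → drive 5 (remaining 0 GB)
1 GB → drive 6 (remaining 2 GB)

9 drives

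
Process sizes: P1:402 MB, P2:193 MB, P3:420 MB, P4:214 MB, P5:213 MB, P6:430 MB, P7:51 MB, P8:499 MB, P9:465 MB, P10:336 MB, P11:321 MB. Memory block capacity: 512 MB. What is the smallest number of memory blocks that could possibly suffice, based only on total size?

Total size = 402 + 193 + 420 + 214 + 213 + 430 + 51 + 499 + 465 + 336 + 321 = 3544 MB.
⌈3544 / 512⌉ = 7.

7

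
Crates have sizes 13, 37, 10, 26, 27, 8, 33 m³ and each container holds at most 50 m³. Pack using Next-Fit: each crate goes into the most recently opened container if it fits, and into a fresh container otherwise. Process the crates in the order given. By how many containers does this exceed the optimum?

Next-Fit: [13,37] [10,26] [27,8] [33] → 4 containers.
Total size 154 m³; any packing needs at least ⌈154/50⌉ = 4 containers.
So 4 is already optimal.

0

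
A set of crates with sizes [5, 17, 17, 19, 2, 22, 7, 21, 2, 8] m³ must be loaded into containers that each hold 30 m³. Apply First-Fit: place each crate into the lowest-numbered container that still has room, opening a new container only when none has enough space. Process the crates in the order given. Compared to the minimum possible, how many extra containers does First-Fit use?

0

First-Fit: [5,17,2,2] [17,7] [19,8] [22] [21] → 5 containers.
5 crates exceed 15 m³ (half the capacity), and no two of those can share a container, so at least 5 containers are needed.
So 5 is already optimal.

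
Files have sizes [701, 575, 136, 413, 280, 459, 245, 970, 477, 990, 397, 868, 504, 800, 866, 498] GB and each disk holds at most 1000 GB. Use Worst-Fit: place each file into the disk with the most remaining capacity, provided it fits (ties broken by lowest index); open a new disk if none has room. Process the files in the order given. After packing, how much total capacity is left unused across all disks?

701 GB → disk 1 (remaining 299 GB)
575 GB → disk 2 (remaining 425 GB)
136 GB → disk 2 (remaining 289 GB)
413 GB → disk 3 (remaining 587 GB)
280 GB → disk 3 (remaining 307 GB)
459 GB → disk 4 (remaining 541 GB)
245 GB → disk 4 (remaining 296 GB)
970 GB → disk 5 (remaining 30 GB)
477 GB → disk 6 (remaining 523 GB)
990 GB → disk 7 (remaining 10 GB)
397 GB → disk 6 (remaining 126 GB)
868 GB → disk 8 (remaining 132 GB)
504 GB → disk 9 (remaining 496 GB)
800 GB → disk 10 (remaining 200 GB)
866 GB → disk 11 (remaining 134 GB)
498 GB → disk 12 (remaining 502 GB)
12 disks × 1000 GB = 12000 GB; used 9179 GB; unused 2821 GB.

2821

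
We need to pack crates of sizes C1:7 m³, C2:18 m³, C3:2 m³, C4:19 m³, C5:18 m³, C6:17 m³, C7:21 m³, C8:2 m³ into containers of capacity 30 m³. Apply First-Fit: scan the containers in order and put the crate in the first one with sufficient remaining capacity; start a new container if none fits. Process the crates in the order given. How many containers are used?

5

container 1: place C1 (7 m³), 23 m³ left
container 1: place C2 (18 m³), 5 m³ left
container 1: place C3 (2 m³), 3 m³ left
container 2: place C4 (19 m³), 11 m³ left
container 3: place C5 (18 m³), 12 m³ left
container 4: place C6 (17 m³), 13 m³ left
container 5: place C7 (21 m³), 9 m³ left
container 1: place C8 (2 m³), 1 m³ left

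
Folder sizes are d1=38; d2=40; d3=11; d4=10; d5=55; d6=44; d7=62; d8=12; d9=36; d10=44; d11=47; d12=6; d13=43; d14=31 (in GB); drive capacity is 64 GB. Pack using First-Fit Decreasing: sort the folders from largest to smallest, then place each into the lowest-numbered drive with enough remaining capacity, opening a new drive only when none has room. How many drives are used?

Sorted descending: 62, 55, 47, 44, 44, 43, 40, 38, 36, 31, 12, 11, 10, 6.
drive 1: place 62 GB, 2 GB left
drive 2: place 55 GB, 9 GB left
drive 3: place 47 GB, 17 GB left
drive 4: place 44 GB, 20 GB left
drive 5: place 44 GB, 20 GB left
drive 6: place 43 GB, 21 GB left
drive 7: place 40 GB, 24 GB left
drive 8: place 38 GB, 26 GB left
drive 9: place 36 GB, 28 GB left
drive 10: place 31 GB, 33 GB left
drive 3: place 12 GB, 5 GB left
drive 4: place 11 GB, 9 GB left
drive 5: place 10 GB, 10 GB left
drive 2: place 6 GB, 3 GB left

10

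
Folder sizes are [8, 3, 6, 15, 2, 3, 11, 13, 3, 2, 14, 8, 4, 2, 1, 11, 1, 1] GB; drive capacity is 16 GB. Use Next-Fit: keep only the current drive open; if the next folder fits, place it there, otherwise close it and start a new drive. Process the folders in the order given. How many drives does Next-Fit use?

8

Put 8 GB in drive 1; 8 GB remain.
Put 3 GB in drive 1; 5 GB remain.
Put 6 GB in drive 2; 10 GB remain.
Put 15 GB in drive 3; 1 GB remain.
Put 2 GB in drive 4; 14 GB remain.
Put 3 GB in drive 4; 11 GB remain.
Put 11 GB in drive 4; 0 GB remain.
Put 13 GB in drive 5; 3 GB remain.
Put 3 GB in drive 5; 0 GB remain.
Put 2 GB in drive 6; 14 GB remain.
Put 14 GB in drive 6; 0 GB remain.
Put 8 GB in drive 7; 8 GB remain.
Put 4 GB in drive 7; 4 GB remain.
Put 2 GB in drive 7; 2 GB remain.
Put 1 GB in drive 7; 1 GB remain.
Put 11 GB in drive 8; 5 GB remain.
Put 1 GB in drive 8; 4 GB remain.
Put 1 GB in drive 8; 3 GB remain.
Final drives: [8,3] [6] [15] [2,3,11] [13,3] [2,14] [8,4,2,1] [11,1,1].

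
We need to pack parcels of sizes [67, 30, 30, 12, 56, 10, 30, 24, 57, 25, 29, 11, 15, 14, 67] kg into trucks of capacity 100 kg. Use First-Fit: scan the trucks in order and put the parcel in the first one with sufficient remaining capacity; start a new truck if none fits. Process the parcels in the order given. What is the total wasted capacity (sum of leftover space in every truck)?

23

67 kg → truck 1 (remaining 33 kg)
30 kg → truck 1 (remaining 3 kg)
30 kg → truck 2 (remaining 70 kg)
12 kg → truck 2 (remaining 58 kg)
56 kg → truck 2 (remaining 2 kg)
10 kg → truck 3 (remaining 90 kg)
30 kg → truck 3 (remaining 60 kg)
24 kg → truck 3 (remaining 36 kg)
57 kg → truck 4 (remaining 43 kg)
25 kg → truck 3 (remaining 11 kg)
29 kg → truck 4 (remaining 14 kg)
11 kg → truck 3 (remaining 0 kg)
15 kg → truck 5 (remaining 85 kg)
14 kg → truck 4 (remaining 0 kg)
67 kg → truck 5 (remaining 18 kg)
5 trucks × 100 kg = 500 kg; used 477 kg; unused 23 kg.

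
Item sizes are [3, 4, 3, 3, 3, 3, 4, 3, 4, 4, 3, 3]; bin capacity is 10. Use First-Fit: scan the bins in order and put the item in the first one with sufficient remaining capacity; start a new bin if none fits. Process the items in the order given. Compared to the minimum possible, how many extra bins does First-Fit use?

First-Fit: [3,4,3] [3,3,3] [4,3,3] [4,4] [3] → 5 bins.
Total size 40; any packing needs at least ⌈40/10⌉ = 4 bins.
An optimal packing achieves that bound: [4,3,3] [4,3,3] [4,3,3] [4,3,3] → 4 bins.
Excess: 5 − 4 = 1.

1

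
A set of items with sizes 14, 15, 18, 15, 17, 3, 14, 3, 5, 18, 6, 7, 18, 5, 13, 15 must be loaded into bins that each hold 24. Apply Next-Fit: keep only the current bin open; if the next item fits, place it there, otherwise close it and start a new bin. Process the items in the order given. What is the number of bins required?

11 bins

Put 14 in bin 1; 10 remain.
Put 15 in bin 2; 9 remain.
Put 18 in bin 3; 6 remain.
Put 15 in bin 4; 9 remain.
Put 17 in bin 5; 7 remain.
Put 3 in bin 5; 4 remain.
Put 14 in bin 6; 10 remain.
Put 3 in bin 6; 7 remain.
Put 5 in bin 6; 2 remain.
Put 18 in bin 7; 6 remain.
Put 6 in bin 7; 0 remain.
Put 7 in bin 8; 17 remain.
Put 18 in bin 9; 6 remain.
Put 5 in bin 9; 1 remain.
Put 13 in bin 10; 11 remain.
Put 15 in bin 11; 9 remain.
Final bins: [14] [15] [18] [15] [17,3] [14,3,5] [18,6] [7] [18,5] [13] [15].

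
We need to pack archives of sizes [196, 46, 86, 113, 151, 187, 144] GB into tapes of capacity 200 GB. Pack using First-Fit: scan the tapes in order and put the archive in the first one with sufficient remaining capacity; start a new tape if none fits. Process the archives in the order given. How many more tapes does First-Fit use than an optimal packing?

First-Fit: [196] [46,86] [113] [151] [187] [144] → 6 tapes.
Total size 923 GB; any packing needs at least ⌈923/200⌉ = 5 tapes.
An optimal packing achieves that bound: [196] [187] [151,46] [144] [113,86] → 5 tapes.
Excess: 6 − 5 = 1.

1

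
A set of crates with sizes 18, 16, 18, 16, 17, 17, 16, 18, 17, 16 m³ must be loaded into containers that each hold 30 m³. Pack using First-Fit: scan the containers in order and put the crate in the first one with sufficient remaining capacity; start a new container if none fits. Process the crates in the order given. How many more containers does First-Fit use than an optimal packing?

0

First-Fit: [18] [16] [18] [16] [17] [17] [16] [18] [17] [16] → 10 containers.
10 crates exceed 15 m³ (half the capacity), and no two of those can share a container, so at least 10 containers are needed.
So 10 is already optimal.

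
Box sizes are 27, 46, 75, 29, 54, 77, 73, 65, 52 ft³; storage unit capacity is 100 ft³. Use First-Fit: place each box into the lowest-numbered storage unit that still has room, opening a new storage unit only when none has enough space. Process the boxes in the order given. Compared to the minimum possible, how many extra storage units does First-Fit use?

1

First-Fit: [27,46] [75] [29,54] [77] [73] [65] [52] → 7 storage units.
6 boxes exceed 50 ft³ (half the capacity), and no two of those can share a storage unit, so at least 6 storage units are needed.
An optimal packing achieves that bound: [77] [75] [73,27] [65,29] [54,46] [52] → 6 storage units.
Excess: 7 − 6 = 1.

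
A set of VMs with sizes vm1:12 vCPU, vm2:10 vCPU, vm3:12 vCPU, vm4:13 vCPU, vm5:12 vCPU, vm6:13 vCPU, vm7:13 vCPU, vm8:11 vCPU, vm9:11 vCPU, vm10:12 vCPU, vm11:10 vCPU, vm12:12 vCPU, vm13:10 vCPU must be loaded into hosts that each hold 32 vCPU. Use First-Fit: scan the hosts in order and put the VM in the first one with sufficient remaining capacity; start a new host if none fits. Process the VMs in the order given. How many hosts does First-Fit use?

6

Put vm1 (12 vCPU) in host 1; 20 vCPU remain.
Put vm2 (10 vCPU) in host 1; 10 vCPU remain.
Put vm3 (12 vCPU) in host 2; 20 vCPU remain.
Put vm4 (13 vCPU) in host 2; 7 vCPU remain.
Put vm5 (12 vCPU) in host 3; 20 vCPU remain.
Put vm6 (13 vCPU) in host 3; 7 vCPU remain.
Put vm7 (13 vCPU) in host 4; 19 vCPU remain.
Put vm8 (11 vCPU) in host 4; 8 vCPU remain.
Put vm9 (11 vCPU) in host 5; 21 vCPU remain.
Put vm10 (12 vCPU) in host 5; 9 vCPU remain.
Put vm11 (10 vCPU) in host 1; 0 vCPU remain.
Put vm12 (12 vCPU) in host 6; 20 vCPU remain.
Put vm13 (10 vCPU) in host 6; 10 vCPU remain.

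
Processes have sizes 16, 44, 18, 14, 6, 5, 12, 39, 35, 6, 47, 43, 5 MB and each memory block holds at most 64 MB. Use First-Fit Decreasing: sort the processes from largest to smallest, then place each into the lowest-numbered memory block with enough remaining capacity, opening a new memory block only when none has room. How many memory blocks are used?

Sorted descending: 47, 44, 43, 39, 35, 18, 16, 14, 12, 6, 6, 5, 5.
47 MB → memory block 1 (remaining 17 MB)
44 MB → memory block 2 (remaining 20 MB)
43 MB → memory block 3 (remaining 21 MB)
39 MB → memory block 4 (remaining 25 MB)
35 MB → memory block 5 (remaining 29 MB)
18 MB → memory block 2 (remaining 2 MB)
16 MB → memory block 1 (remaining 1 MB)
14 MB → memory block 3 (remaining 7 MB)
12 MB → memory block 4 (remaining 13 MB)
6 MB → memory block 3 (remaining 1 MB)
6 MB → memory block 4 (remaining 7 MB)
5 MB → memory block 4 (remaining 2 MB)
5 MB → memory block 5 (remaining 24 MB)

5 memory blocks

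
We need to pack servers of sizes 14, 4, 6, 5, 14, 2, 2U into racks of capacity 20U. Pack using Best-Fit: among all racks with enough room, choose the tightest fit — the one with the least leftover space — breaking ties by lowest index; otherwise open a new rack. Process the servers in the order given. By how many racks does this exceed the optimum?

Best-Fit: [14,4,2] [6,5] [14,2] → 3 racks.
Total size 47U; any packing needs at least ⌈47/20⌉ = 3 racks.
So 3 is already optimal.

0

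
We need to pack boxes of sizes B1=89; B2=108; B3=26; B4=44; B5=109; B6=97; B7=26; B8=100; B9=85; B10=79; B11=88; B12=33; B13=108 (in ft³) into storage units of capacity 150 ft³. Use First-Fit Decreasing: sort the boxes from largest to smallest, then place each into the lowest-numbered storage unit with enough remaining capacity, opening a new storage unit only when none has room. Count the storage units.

Sorted descending: 109, 108, 108, 100, 97, 89, 88, 85, 79, 44, 33, 26, 26.
109 ft³ → storage unit 1 (remaining 41 ft³)
108 ft³ → storage unit 2 (remaining 42 ft³)
108 ft³ → storage unit 3 (remaining 42 ft³)
100 ft³ → storage unit 4 (remaining 50 ft³)
97 ft³ → storage unit 5 (remaining 53 ft³)
89 ft³ → storage unit 6 (remaining 61 ft³)
88 ft³ → storage unit 7 (remaining 62 ft³)
85 ft³ → storage unit 8 (remaining 65 ft³)
79 ft³ → storage unit 9 (remaining 71 ft³)
44 ft³ → storage unit 4 (remaining 6 ft³)
33 ft³ → storage unit 1 (remaining 8 ft³)
26 ft³ → storage unit 2 (remaining 16 ft³)
26 ft³ → storage unit 3 (remaining 16 ft³)

9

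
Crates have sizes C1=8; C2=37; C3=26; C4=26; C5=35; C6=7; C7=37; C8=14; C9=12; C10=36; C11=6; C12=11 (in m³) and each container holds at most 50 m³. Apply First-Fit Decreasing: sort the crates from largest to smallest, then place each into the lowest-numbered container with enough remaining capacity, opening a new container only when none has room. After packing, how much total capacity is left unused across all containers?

45

Sorted descending: 37, 37, 36, 35, 26, 26, 14, 12, 11, 8, 7, 6.
37 m³ → container 1 (remaining 13 m³)
37 m³ → container 2 (remaining 13 m³)
36 m³ → container 3 (remaining 14 m³)
35 m³ → container 4 (remaining 15 m³)
26 m³ → container 5 (remaining 24 m³)
26 m³ → container 6 (remaining 24 m³)
14 m³ → container 3 (remaining 0 m³)
12 m³ → container 1 (remaining 1 m³)
11 m³ → container 2 (remaining 2 m³)
8 m³ → container 4 (remaining 7 m³)
7 m³ → container 4 (remaining 0 m³)
6 m³ → container 5 (remaining 18 m³)
6 containers × 50 m³ = 300 m³; used 255 m³; unused 45 m³.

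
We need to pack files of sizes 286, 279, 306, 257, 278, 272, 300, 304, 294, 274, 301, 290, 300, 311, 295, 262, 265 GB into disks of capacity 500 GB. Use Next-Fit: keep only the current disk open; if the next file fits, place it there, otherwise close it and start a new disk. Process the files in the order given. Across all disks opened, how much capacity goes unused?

3626

disk 1: place 286 GB, 214 GB left
disk 2: place 279 GB, 221 GB left
disk 3: place 306 GB, 194 GB left
disk 4: place 257 GB, 243 GB left
disk 5: place 278 GB, 222 GB left
disk 6: place 272 GB, 228 GB left
disk 7: place 300 GB, 200 GB left
disk 8: place 304 GB, 196 GB left
disk 9: place 294 GB, 206 GB left
disk 10: place 274 GB, 226 GB left
disk 11: place 301 GB, 199 GB left
disk 12: place 290 GB, 210 GB left
disk 13: place 300 GB, 200 GB left
disk 14: place 311 GB, 189 GB left
disk 15: place 295 GB, 205 GB left
disk 16: place 262 GB, 238 GB left
disk 17: place 265 GB, 235 GB left
17 disks × 500 GB = 8500 GB; used 4874 GB; unused 3626 GB.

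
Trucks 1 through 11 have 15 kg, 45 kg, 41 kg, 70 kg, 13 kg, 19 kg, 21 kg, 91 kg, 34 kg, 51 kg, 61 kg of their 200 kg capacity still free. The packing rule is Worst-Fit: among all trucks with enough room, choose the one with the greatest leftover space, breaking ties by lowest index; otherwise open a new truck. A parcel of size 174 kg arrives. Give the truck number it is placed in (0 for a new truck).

0

No truck has ≥ 174 kg free, so a new truck is opened.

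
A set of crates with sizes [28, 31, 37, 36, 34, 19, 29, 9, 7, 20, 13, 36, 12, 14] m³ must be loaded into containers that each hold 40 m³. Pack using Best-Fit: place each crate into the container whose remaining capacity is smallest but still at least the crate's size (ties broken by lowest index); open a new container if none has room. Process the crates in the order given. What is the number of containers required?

28 m³ → container 1 (remaining 12 m³)
31 m³ → container 2 (remaining 9 m³)
37 m³ → container 3 (remaining 3 m³)
36 m³ → container 4 (remaining 4 m³)
34 m³ → container 5 (remaining 6 m³)
19 m³ → container 6 (remaining 21 m³)
29 m³ → container 7 (remaining 11 m³)
9 m³ → container 2 (remaining 0 m³)
7 m³ → container 7 (remaining 4 m³)
20 m³ → container 6 (remaining 1 m³)
13 m³ → container 8 (remaining 27 m³)
36 m³ → container 9 (remaining 4 m³)
12 m³ → container 1 (remaining 0 m³)
14 m³ → container 8 (remaining 13 m³)
Final containers: [28,12] [31,9] [37] [36] [34] [19,20] [29,7] [13,14] [36].

9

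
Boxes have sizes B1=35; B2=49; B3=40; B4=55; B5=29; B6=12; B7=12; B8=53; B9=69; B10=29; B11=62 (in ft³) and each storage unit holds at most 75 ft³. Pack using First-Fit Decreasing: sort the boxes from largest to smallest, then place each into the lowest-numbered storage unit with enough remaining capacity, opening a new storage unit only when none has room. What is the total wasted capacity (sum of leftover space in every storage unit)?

80

Sorted descending: 69, 62, 55, 53, 49, 40, 35, 29, 29, 12, 12.
Put 69 ft³ in storage unit 1; 6 ft³ remain.
Put 62 ft³ in storage unit 2; 13 ft³ remain.
Put 55 ft³ in storage unit 3; 20 ft³ remain.
Put 53 ft³ in storage unit 4; 22 ft³ remain.
Put 49 ft³ in storage unit 5; 26 ft³ remain.
Put 40 ft³ in storage unit 6; 35 ft³ remain.
Put 35 ft³ in storage unit 6; 0 ft³ remain.
Put 29 ft³ in storage unit 7; 46 ft³ remain.
Put 29 ft³ in storage unit 7; 17 ft³ remain.
Put 12 ft³ in storage unit 2; 1 ft³ remain.
Put 12 ft³ in storage unit 3; 8 ft³ remain.
7 storage units × 75 ft³ = 525 ft³; used 445 ft³; unused 80 ft³.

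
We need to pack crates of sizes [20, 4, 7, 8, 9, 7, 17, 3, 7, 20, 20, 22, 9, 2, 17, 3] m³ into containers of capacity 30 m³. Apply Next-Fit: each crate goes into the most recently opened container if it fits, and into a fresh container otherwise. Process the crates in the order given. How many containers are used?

8 containers

Put 20 m³ in container 1; 10 m³ remain.
Put 4 m³ in container 1; 6 m³ remain.
Put 7 m³ in container 2; 23 m³ remain.
Put 8 m³ in container 2; 15 m³ remain.
Put 9 m³ in container 2; 6 m³ remain.
Put 7 m³ in container 3; 23 m³ remain.
Put 17 m³ in container 3; 6 m³ remain.
Put 3 m³ in container 3; 3 m³ remain.
Put 7 m³ in container 4; 23 m³ remain.
Put 20 m³ in container 4; 3 m³ remain.
Put 20 m³ in container 5; 10 m³ remain.
Put 22 m³ in container 6; 8 m³ remain.
Put 9 m³ in container 7; 21 m³ remain.
Put 2 m³ in container 7; 19 m³ remain.
Put 17 m³ in container 7; 2 m³ remain.
Put 3 m³ in container 8; 27 m³ remain.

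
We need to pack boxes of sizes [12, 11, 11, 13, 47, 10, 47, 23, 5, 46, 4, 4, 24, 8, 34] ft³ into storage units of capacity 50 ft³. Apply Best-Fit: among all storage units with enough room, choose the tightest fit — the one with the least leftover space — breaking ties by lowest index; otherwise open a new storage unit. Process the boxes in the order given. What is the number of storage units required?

Put 12 ft³ in storage unit 1; 38 ft³ remain.
Put 11 ft³ in storage unit 1; 27 ft³ remain.
Put 11 ft³ in storage unit 1; 16 ft³ remain.
Put 13 ft³ in storage unit 1; 3 ft³ remain.
Put 47 ft³ in storage unit 2; 3 ft³ remain.
Put 10 ft³ in storage unit 3; 40 ft³ remain.
Put 47 ft³ in storage unit 4; 3 ft³ remain.
Put 23 ft³ in storage unit 3; 17 ft³ remain.
Put 5 ft³ in storage unit 3; 12 ft³ remain.
Put 46 ft³ in storage unit 5; 4 ft³ remain.
Put 4 ft³ in storage unit 5; 0 ft³ remain.
Put 4 ft³ in storage unit 3; 8 ft³ remain.
Put 24 ft³ in storage unit 6; 26 ft³ remain.
Put 8 ft³ in storage unit 3; 0 ft³ remain.
Put 34 ft³ in storage unit 7; 16 ft³ remain.
Final storage units: [12,11,11,13] [47] [10,23,5,4,8] [47] [46,4] [24] [34].

7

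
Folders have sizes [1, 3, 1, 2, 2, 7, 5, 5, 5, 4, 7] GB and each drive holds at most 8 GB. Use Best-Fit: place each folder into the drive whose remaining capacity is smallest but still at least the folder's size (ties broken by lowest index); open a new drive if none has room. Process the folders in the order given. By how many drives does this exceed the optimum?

1

Best-Fit: [1,3,1,2] [2,5] [7] [5] [5] [4] [7] → 7 drives.
Total size 42 GB; any packing needs at least ⌈42/8⌉ = 6 drives.
An optimal packing achieves that bound: [7,1] [7,1] [5,3] [5,2] [5,2] [4] → 6 drives.
Excess: 7 − 6 = 1.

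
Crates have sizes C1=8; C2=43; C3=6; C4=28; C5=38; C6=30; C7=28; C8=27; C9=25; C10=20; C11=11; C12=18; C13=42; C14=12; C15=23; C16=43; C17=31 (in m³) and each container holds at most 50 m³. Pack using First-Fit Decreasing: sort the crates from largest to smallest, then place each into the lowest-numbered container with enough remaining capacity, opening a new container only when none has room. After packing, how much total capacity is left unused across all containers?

Sorted descending: 43, 43, 42, 38, 31, 30, 28, 28, 27, 25, 23, 20, 18, 12, 11, 8, 6.
Put 43 m³ in container 1; 7 m³ remain.
Put 43 m³ in container 2; 7 m³ remain.
Put 42 m³ in container 3; 8 m³ remain.
Put 38 m³ in container 4; 12 m³ remain.
Put 31 m³ in container 5; 19 m³ remain.
Put 30 m³ in container 6; 20 m³ remain.
Put 28 m³ in container 7; 22 m³ remain.
Put 28 m³ in container 8; 22 m³ remain.
Put 27 m³ in container 9; 23 m³ remain.
Put 25 m³ in container 10; 25 m³ remain.
Put 23 m³ in container 9; 0 m³ remain.
Put 20 m³ in container 6; 0 m³ remain.
Put 18 m³ in container 5; 1 m³ remain.
Put 12 m³ in container 4; 0 m³ remain.
Put 11 m³ in container 7; 11 m³ remain.
Put 8 m³ in container 3; 0 m³ remain.
Put 6 m³ in container 1; 1 m³ remain.
10 containers × 50 m³ = 500 m³; used 433 m³; unused 67 m³.

67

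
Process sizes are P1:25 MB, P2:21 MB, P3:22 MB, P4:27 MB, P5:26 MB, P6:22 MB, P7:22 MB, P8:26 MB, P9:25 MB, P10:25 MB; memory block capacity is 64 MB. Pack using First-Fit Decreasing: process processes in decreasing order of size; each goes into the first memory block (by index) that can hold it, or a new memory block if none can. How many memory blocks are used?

5 memory blocks

Sorted descending: 27, 26, 26, 25, 25, 25, 22, 22, 22, 21.
Put 27 MB in memory block 1; 37 MB remain.
Put 26 MB in memory block 1; 11 MB remain.
Put 26 MB in memory block 2; 38 MB remain.
Put 25 MB in memory block 2; 13 MB remain.
Put 25 MB in memory block 3; 39 MB remain.
Put 25 MB in memory block 3; 14 MB remain.
Put 22 MB in memory block 4; 42 MB remain.
Put 22 MB in memory block 4; 20 MB remain.
Put 22 MB in memory block 5; 42 MB remain.
Put 21 MB in memory block 5; 21 MB remain.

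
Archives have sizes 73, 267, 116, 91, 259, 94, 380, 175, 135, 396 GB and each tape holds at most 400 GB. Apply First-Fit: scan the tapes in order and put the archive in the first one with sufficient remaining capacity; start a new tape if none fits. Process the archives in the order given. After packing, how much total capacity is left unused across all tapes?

73 GB → tape 1 (remaining 327 GB)
267 GB → tape 1 (remaining 60 GB)
116 GB → tape 2 (remaining 284 GB)
91 GB → tape 2 (remaining 193 GB)
259 GB → tape 3 (remaining 141 GB)
94 GB → tape 2 (remaining 99 GB)
380 GB → tape 4 (remaining 20 GB)
175 GB → tape 5 (remaining 225 GB)
135 GB → tape 3 (remaining 6 GB)
396 GB → tape 6 (remaining 4 GB)
6 tapes × 400 GB = 2400 GB; used 1986 GB; unused 414 GB.

414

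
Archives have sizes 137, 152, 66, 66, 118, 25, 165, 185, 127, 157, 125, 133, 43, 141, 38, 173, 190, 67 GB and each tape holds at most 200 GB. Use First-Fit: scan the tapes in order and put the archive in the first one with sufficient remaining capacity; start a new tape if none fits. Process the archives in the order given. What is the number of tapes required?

tape 1: place 137 GB, 63 GB left
tape 2: place 152 GB, 48 GB left
tape 3: place 66 GB, 134 GB left
tape 3: place 66 GB, 68 GB left
tape 4: place 118 GB, 82 GB left
tape 1: place 25 GB, 38 GB left
tape 5: place 165 GB, 35 GB left
tape 6: place 185 GB, 15 GB left
tape 7: place 127 GB, 73 GB left
tape 8: place 157 GB, 43 GB left
tape 9: place 125 GB, 75 GB left
tape 10: place 133 GB, 67 GB left
tape 2: place 43 GB, 5 GB left
tape 11: place 141 GB, 59 GB left
tape 1: place 38 GB, 0 GB left
tape 12: place 173 GB, 27 GB left
tape 13: place 190 GB, 10 GB left
tape 3: place 67 GB, 1 GB left
Final tapes: [137,25,38] [152,43] [66,66,67] [118] [165] [185] [127] [157] [125] [133] [141] [173] [190].

13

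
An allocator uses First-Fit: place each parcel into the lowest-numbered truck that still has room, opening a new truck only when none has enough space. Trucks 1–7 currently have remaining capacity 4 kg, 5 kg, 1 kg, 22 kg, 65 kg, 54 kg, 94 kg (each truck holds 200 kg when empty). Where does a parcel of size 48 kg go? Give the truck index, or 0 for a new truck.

Trucks with room: truck 5 (65 kg), truck 6 (54 kg), truck 7 (94 kg).
The first with room is truck 5.

5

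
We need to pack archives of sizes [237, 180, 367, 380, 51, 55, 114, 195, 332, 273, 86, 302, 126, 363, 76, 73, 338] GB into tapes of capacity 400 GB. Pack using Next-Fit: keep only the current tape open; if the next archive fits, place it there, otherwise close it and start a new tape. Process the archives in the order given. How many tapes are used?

13

tape 1: place 237 GB, 163 GB left
tape 2: place 180 GB, 220 GB left
tape 3: place 367 GB, 33 GB left
tape 4: place 380 GB, 20 GB left
tape 5: place 51 GB, 349 GB left
tape 5: place 55 GB, 294 GB left
tape 5: place 114 GB, 180 GB left
tape 6: place 195 GB, 205 GB left
tape 7: place 332 GB, 68 GB left
tape 8: place 273 GB, 127 GB left
tape 8: place 86 GB, 41 GB left
tape 9: place 302 GB, 98 GB left
tape 10: place 126 GB, 274 GB left
tape 11: place 363 GB, 37 GB left
tape 12: place 76 GB, 324 GB left
tape 12: place 73 GB, 251 GB left
tape 13: place 338 GB, 62 GB left
Final tapes: [237] [180] [367] [380] [51,55,114] [195] [332] [273,86] [302] [126] [363] [76,73] [338].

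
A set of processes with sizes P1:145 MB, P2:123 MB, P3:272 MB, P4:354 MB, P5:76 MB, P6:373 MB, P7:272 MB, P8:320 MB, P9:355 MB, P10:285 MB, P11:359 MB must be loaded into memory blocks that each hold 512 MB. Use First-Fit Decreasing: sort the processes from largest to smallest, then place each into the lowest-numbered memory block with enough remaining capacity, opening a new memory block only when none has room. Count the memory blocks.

Sorted descending: 373, 359, 355, 354, 320, 285, 272, 272, 145, 123, 76.
memory block 1: place 373 MB, 139 MB left
memory block 2: place 359 MB, 153 MB left
memory block 3: place 355 MB, 157 MB left
memory block 4: place 354 MB, 158 MB left
memory block 5: place 320 MB, 192 MB left
memory block 6: place 285 MB, 227 MB left
memory block 7: place 272 MB, 240 MB left
memory block 8: place 272 MB, 240 MB left
memory block 2: place 145 MB, 8 MB left
memory block 1: place 123 MB, 16 MB left
memory block 3: place 76 MB, 81 MB left

8 memory blocks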